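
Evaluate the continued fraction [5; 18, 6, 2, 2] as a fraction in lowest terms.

Using pₖ = aₖpₖ₋₁ + pₖ₋₂ and qₖ = aₖqₖ₋₁ + qₖ₋₂:
  k=0: a=5, p=5, q=1
  k=1: a=18, p=91, q=18
  k=2: a=6, p=551, q=109
  k=3: a=2, p=1193, q=236
  k=4: a=2, p=2937, q=581

2937/581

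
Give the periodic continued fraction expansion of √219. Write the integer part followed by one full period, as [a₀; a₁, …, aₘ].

a₀ = ⌊√219⌋ = 14.
With m₀=0, d₀=1 and mₖ₊₁ = dₖaₖ − mₖ, dₖ₊₁ = (n − mₖ₊₁²)/dₖ, aₖ₊₁ = ⌊(a₀+mₖ₊₁)/dₖ₊₁⌋:
  k=1: m=14, d=23, a=1
  k=2: m=9, d=6, a=3
  k=3: m=9, d=23, a=1
  k=4: m=14, d=1, a=28
d=1 and a=2a₀=28 at k=4, so the next step gives (m, d) = (14, 23) again — its k=1 value — and the period has length 4.

[14; 1, 3, 1, 28]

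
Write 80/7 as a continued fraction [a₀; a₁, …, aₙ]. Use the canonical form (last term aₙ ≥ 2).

80 = 11·7 + 3
7 = 2·3 + 1
3 = 3·1 + 0  (stop)
So 80/7 = [11; 2, 3].

[11; 2, 3]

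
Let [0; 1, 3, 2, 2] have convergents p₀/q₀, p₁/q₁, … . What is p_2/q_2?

Using pₖ = aₖpₖ₋₁ + pₖ₋₂, qₖ = aₖqₖ₋₁ + qₖ₋₂ (with p₋₁=1, p₋₂=0, q₋₁=0, q₋₂=1):
  k=0: a=0, p=0, q=1
  k=1: a=1, p=1, q=1
  k=2: a=3, p=3, q=4

3/4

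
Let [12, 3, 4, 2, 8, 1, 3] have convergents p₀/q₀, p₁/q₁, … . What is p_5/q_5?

Using pₖ = aₖpₖ₋₁ + pₖ₋₂, qₖ = aₖqₖ₋₁ + qₖ₋₂ (with p₋₁=1, p₋₂=0, q₋₁=0, q₋₂=1):
  k=0: a=12, p=12, q=1
  k=1: a=3, p=37, q=3
  k=2: a=4, p=160, q=13
  k=3: a=2, p=357, q=29
  k=4: a=8, p=3016, q=245
  k=5: a=1, p=3373, q=274

3373/274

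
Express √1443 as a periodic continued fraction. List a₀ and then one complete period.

[37; 1, 74]

a₀ = ⌊√1443⌋ = 37.
With m₀=0, d₀=1 and mₖ₊₁ = dₖaₖ − mₖ, dₖ₊₁ = (n − mₖ₊₁²)/dₖ, aₖ₊₁ = ⌊(a₀+mₖ₊₁)/dₖ₊₁⌋:
  k=1: m=37, d=74, a=1
  k=2: m=37, d=1, a=74
d=1 and a=2a₀=74 at k=2, so the next step gives (m, d) = (37, 74) again — its k=1 value — and the period has length 2.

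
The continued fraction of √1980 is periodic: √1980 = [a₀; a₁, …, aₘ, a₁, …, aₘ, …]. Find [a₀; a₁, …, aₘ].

[44; 2, 88]

a₀ = ⌊√1980⌋ = 44.
With m₀=0, d₀=1 and mₖ₊₁ = dₖaₖ − mₖ, dₖ₊₁ = (n − mₖ₊₁²)/dₖ, aₖ₊₁ = ⌊(a₀+mₖ₊₁)/dₖ₊₁⌋:
  k=1: m=44, d=44, a=2
  k=2: m=44, d=1, a=88
d=1 and a=2a₀=88 at k=2, so the next step gives (m, d) = (44, 44) again — its k=1 value — and the period has length 2.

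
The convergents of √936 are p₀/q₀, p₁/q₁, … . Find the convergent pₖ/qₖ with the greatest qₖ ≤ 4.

61/2

√936 = [30; 1, 1, 2, 6, 2, 1, 1, 60, …] (period length 8).
Convergents:
  p_0/q_0 = 30/1
  p_1/q_1 = 31/1
  p_2/q_2 = 61/2
  p_3/q_3 = 153/5
q_2 = 2 ≤ 4 < 5 = q_3, so the answer is 61/2.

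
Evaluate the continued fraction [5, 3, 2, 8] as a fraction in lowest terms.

Fold from the inside: start with 8/1.
  2 + 1/8 = 17/8
  3 + 8/17 = 59/17
  5 + 17/59 = 312/59

312/59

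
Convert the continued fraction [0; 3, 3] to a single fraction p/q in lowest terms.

3/10

Using pₖ = aₖpₖ₋₁ + pₖ₋₂ and qₖ = aₖqₖ₋₁ + qₖ₋₂:
  k=0: a=0, p=0, q=1
  k=1: a=3, p=1, q=3
  k=2: a=3, p=3, q=10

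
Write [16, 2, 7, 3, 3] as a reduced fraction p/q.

Fold from the inside: start with 3/1.
  3 + 1/3 = 10/3
  7 + 3/10 = 73/10
  2 + 10/73 = 156/73
  16 + 73/156 = 2569/156

2569/156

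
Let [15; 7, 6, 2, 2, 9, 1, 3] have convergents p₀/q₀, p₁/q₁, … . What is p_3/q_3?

1408/93

Using pₖ = aₖpₖ₋₁ + pₖ₋₂, qₖ = aₖqₖ₋₁ + qₖ₋₂ (with p₋₁=1, p₋₂=0, q₋₁=0, q₋₂=1):
  k=0: a=15, p=15, q=1
  k=1: a=7, p=106, q=7
  k=2: a=6, p=651, q=43
  k=3: a=2, p=1408, q=93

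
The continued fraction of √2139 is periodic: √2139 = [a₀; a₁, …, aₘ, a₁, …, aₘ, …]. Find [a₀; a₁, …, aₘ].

[46; 4, 92]

a₀ = ⌊√2139⌋ = 46.
With m₀=0, d₀=1 and mₖ₊₁ = dₖaₖ − mₖ, dₖ₊₁ = (n − mₖ₊₁²)/dₖ, aₖ₊₁ = ⌊(a₀+mₖ₊₁)/dₖ₊₁⌋:
  k=1: m=46, d=23, a=4
  k=2: m=46, d=1, a=92
d=1 and a=2a₀=92 at k=2, so the next step gives (m, d) = (46, 23) again — its k=1 value — and the period has length 2.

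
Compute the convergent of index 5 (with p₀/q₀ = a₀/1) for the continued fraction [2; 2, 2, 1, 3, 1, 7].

80/33

Using pₖ = aₖpₖ₋₁ + pₖ₋₂, qₖ = aₖqₖ₋₁ + qₖ₋₂ (with p₋₁=1, p₋₂=0, q₋₁=0, q₋₂=1):
  k=0: a=2, p=2, q=1
  k=1: a=2, p=5, q=2
  k=2: a=2, p=12, q=5
  k=3: a=1, p=17, q=7
  k=4: a=3, p=63, q=26
  k=5: a=1, p=80, q=33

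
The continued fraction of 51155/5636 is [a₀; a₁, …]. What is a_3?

51155 = 9·5636 + 431   →  a_0 = 9
5636 = 13·431 + 33   →  a_1 = 13
431 = 13·33 + 2   →  a_2 = 13
33 = 16·2 + 1   →  a_3 = 16

16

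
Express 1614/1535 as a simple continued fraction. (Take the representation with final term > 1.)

1614 = 1·1535 + 79
1535 = 19·79 + 34
79 = 2·34 + 11
34 = 3·11 + 1
11 = 11·1 + 0  (stop)
So 1614/1535 = [1; 19, 2, 3, 11].

[1; 19, 2, 3, 11]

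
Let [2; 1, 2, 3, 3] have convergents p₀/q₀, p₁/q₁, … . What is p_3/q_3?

Using pₖ = aₖpₖ₋₁ + pₖ₋₂, qₖ = aₖqₖ₋₁ + qₖ₋₂ (with p₋₁=1, p₋₂=0, q₋₁=0, q₋₂=1):
  k=0: a=2, p=2, q=1
  k=1: a=1, p=3, q=1
  k=2: a=2, p=8, q=3
  k=3: a=3, p=27, q=10

27/10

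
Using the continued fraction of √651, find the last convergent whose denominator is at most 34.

√651 = [25; 1, 1, 16, 1, 1, 50, …] (period length 6).
Convergents:
  p_0/q_0 = 25/1
  p_1/q_1 = 26/1
  p_2/q_2 = 51/2
  p_3/q_3 = 842/33
  p_4/q_4 = 893/35
q_3 = 33 ≤ 34 < 35 = q_4, so the answer is 842/33.

842/33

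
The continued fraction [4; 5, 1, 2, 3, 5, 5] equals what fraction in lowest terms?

6543/1567

Fold from the inside: start with 5/1.
  5 + 1/5 = 26/5
  3 + 5/26 = 83/26
  2 + 26/83 = 192/83
  1 + 83/192 = 275/192
  5 + 192/275 = 1567/275
  4 + 275/1567 = 6543/1567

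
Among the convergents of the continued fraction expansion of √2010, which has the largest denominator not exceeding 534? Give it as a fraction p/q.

√2010 = [44; 1, 4, 1, 88, …] (period length 4).
Convergents:
  p_0/q_0 = 44/1
  p_1/q_1 = 45/1
  p_2/q_2 = 224/5
  p_3/q_3 = 269/6
  p_4/q_4 = 23896/533
  p_5/q_5 = 24165/539
q_4 = 533 ≤ 534 < 539 = q_5, so the answer is 23896/533.

23896/533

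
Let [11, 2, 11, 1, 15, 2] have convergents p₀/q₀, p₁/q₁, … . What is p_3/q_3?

Using pₖ = aₖpₖ₋₁ + pₖ₋₂, qₖ = aₖqₖ₋₁ + qₖ₋₂ (with p₋₁=1, p₋₂=0, q₋₁=0, q₋₂=1):
  k=0: a=11, p=11, q=1
  k=1: a=2, p=23, q=2
  k=2: a=11, p=264, q=23
  k=3: a=1, p=287, q=25

287/25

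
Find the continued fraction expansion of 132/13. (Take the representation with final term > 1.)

[10; 6, 2]

132 = 10·13 + 2
13 = 6·2 + 1
2 = 2·1 + 0  (stop)
So 132/13 = [10; 6, 2].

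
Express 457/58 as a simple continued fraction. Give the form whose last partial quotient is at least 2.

[7; 1, 7, 3, 2]

457 = 7·58 + 51
58 = 1·51 + 7
51 = 7·7 + 2
7 = 3·2 + 1
2 = 2·1 + 0  (stop)
So 457/58 = [7; 1, 7, 3, 2].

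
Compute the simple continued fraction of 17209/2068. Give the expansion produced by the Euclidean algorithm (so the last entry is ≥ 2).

17209 = 8×2068 + 665
2068 = 3×665 + 73
665 = 9×73 + 8
73 = 9×8 + 1
8 = 8×1 + 0  (stop)
So 17209/2068 = [8; 3, 9, 9, 8].

[8; 3, 9, 9, 8]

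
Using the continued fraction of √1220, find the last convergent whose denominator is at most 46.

489/14

√1220 = [34; 1, 12, 1, 68, …] (period length 4).
Convergents:
  p_0/q_0 = 34/1
  p_1/q_1 = 35/1
  p_2/q_2 = 454/13
  p_3/q_3 = 489/14
  p_4/q_4 = 33706/965
q_3 = 14 ≤ 46 < 965 = q_4, so the answer is 489/14.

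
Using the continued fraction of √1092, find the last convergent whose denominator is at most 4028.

√1092 = [33; 22, 66, …] (period length 2).
Convergents:
  p_0/q_0 = 33/1
  p_1/q_1 = 727/22
  p_2/q_2 = 48015/1453
  p_3/q_3 = 1057057/31988
q_2 = 1453 ≤ 4028 < 31988 = q_3, so the answer is 48015/1453.

48015/1453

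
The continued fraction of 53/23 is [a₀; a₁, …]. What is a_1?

3

53 = 2·23 + 7   →  a_0 = 2
23 = 3·7 + 2   →  a_1 = 3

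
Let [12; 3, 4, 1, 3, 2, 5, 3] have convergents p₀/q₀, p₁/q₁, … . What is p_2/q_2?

Using pₖ = aₖpₖ₋₁ + pₖ₋₂, qₖ = aₖqₖ₋₁ + qₖ₋₂ (with p₋₁=1, p₋₂=0, q₋₁=0, q₋₂=1):
  k=0: a=12, p=12, q=1
  k=1: a=3, p=37, q=3
  k=2: a=4, p=160, q=13

160/13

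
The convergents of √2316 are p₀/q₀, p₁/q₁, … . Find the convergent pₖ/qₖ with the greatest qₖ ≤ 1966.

√2316 = [48; 8, 96, …] (period length 2).
Convergents:
  p_0/q_0 = 48/1
  p_1/q_1 = 385/8
  p_2/q_2 = 37008/769
  p_3/q_3 = 296449/6160
q_2 = 769 ≤ 1966 < 6160 = q_3, so the answer is 37008/769.

37008/769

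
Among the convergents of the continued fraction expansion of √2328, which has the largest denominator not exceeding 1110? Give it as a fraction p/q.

√2328 = [48; 4, 96, …] (period length 2).
Convergents:
  p_0/q_0 = 48/1
  p_1/q_1 = 193/4
  p_2/q_2 = 18576/385
  p_3/q_3 = 74497/1544
q_2 = 385 ≤ 1110 < 1544 = q_3, so the answer is 18576/385.

18576/385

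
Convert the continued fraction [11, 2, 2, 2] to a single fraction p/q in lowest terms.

Fold from the inside: start with 2/1.
  2 + 1/2 = 5/2
  2 + 2/5 = 12/5
  11 + 5/12 = 137/12

137/12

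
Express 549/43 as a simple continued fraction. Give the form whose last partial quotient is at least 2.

549 = 12*43 + 33
43 = 1*33 + 10
33 = 3*10 + 3
10 = 3*3 + 1
3 = 3*1 + 0  (stop)
So 549/43 = [12; 1, 3, 3, 3].

[12; 1, 3, 3, 3]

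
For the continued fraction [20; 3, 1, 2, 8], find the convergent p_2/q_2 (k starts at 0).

Using pₖ = aₖpₖ₋₁ + pₖ₋₂, qₖ = aₖqₖ₋₁ + qₖ₋₂ (with p₋₁=1, p₋₂=0, q₋₁=0, q₋₂=1):
  k=0: a=20, p=20, q=1
  k=1: a=3, p=61, q=3
  k=2: a=1, p=81, q=4

81/4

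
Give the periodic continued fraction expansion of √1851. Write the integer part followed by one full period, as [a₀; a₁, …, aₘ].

a₀ = ⌊√1851⌋ = 43.
With m₀=0, d₀=1 and mₖ₊₁ = dₖaₖ − mₖ, dₖ₊₁ = (n − mₖ₊₁²)/dₖ, aₖ₊₁ = ⌊(a₀+mₖ₊₁)/dₖ₊₁⌋:
  k=1: m=43, d=2, a=43
  k=2: m=43, d=1, a=86
d=1 and a=2a₀=86 at k=2, so the next step gives (m, d) = (43, 2) again — its k=1 value — and the period has length 2.

[43; 43, 86]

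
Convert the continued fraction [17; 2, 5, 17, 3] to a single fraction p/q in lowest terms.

Using pₖ = aₖpₖ₋₁ + pₖ₋₂ and qₖ = aₖqₖ₋₁ + qₖ₋₂:
  k=0: a=17, p=17, q=1
  k=1: a=2, p=35, q=2
  k=2: a=5, p=192, q=11
  k=3: a=17, p=3299, q=189
  k=4: a=3, p=10089, q=578

10089/578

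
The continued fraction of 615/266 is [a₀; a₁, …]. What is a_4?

7

615 = 2·266 + 83   →  a_0 = 2
266 = 3·83 + 17   →  a_1 = 3
83 = 4·17 + 15   →  a_2 = 4
17 = 1·15 + 2   →  a_3 = 1
15 = 7·2 + 1   →  a_4 = 7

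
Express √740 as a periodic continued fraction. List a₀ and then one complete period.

[27; 4, 1, 12, 1, 4, 54]

a₀ = ⌊√740⌋ = 27.
With m₀=0, d₀=1 and mₖ₊₁ = dₖaₖ − mₖ, dₖ₊₁ = (n − mₖ₊₁²)/dₖ, aₖ₊₁ = ⌊(a₀+mₖ₊₁)/dₖ₊₁⌋:
  k=1: m=27, d=11, a=4
  k=2: m=17, d=41, a=1
  k=3: m=24, d=4, a=12
  k=4: m=24, d=41, a=1
  k=5: m=17, d=11, a=4
  k=6: m=27, d=1, a=54
d=1 and a=2a₀=54 at k=6, so the next step gives (m, d) = (27, 11) again — its k=1 value — and the period has length 6.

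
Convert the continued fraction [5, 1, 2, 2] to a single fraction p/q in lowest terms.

40/7

Using pₖ = aₖpₖ₋₁ + pₖ₋₂ and qₖ = aₖqₖ₋₁ + qₖ₋₂:
  k=0: a=5, p=5, q=1
  k=1: a=1, p=6, q=1
  k=2: a=2, p=17, q=3
  k=3: a=2, p=40, q=7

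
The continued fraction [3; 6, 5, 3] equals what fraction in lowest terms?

Using pₖ = aₖpₖ₋₁ + pₖ₋₂ and qₖ = aₖqₖ₋₁ + qₖ₋₂:
  k=0: a=3, p=3, q=1
  k=1: a=6, p=19, q=6
  k=2: a=5, p=98, q=31
  k=3: a=3, p=313, q=99

313/99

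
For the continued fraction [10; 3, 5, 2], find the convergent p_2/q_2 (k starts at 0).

Using pₖ = aₖpₖ₋₁ + pₖ₋₂, qₖ = aₖqₖ₋₁ + qₖ₋₂ (with p₋₁=1, p₋₂=0, q₋₁=0, q₋₂=1):
  k=0: a=10, p=10, q=1
  k=1: a=3, p=31, q=3
  k=2: a=5, p=165, q=16

165/16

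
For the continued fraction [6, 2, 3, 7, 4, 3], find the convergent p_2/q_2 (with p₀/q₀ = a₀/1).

Using pₖ = aₖpₖ₋₁ + pₖ₋₂, qₖ = aₖqₖ₋₁ + qₖ₋₂ (with p₋₁=1, p₋₂=0, q₋₁=0, q₋₂=1):
  k=0: a=6, p=6, q=1
  k=1: a=2, p=13, q=2
  k=2: a=3, p=45, q=7

45/7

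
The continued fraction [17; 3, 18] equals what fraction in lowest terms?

953/55

Fold from the inside: start with 18/1.
  3 + 1/18 = 55/18
  17 + 18/55 = 953/55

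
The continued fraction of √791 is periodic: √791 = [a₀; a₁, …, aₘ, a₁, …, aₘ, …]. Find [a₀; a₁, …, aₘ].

[28; 8, 56]

a₀ = ⌊√791⌋ = 28.
With m₀=0, d₀=1 and mₖ₊₁ = dₖaₖ − mₖ, dₖ₊₁ = (n − mₖ₊₁²)/dₖ, aₖ₊₁ = ⌊(a₀+mₖ₊₁)/dₖ₊₁⌋:
  k=1: m=28, d=7, a=8
  k=2: m=28, d=1, a=56
d=1 and a=2a₀=56 at k=2, so the next step gives (m, d) = (28, 7) again — its k=1 value — and the period has length 2.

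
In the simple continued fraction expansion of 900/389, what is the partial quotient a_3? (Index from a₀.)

900 = 2·389 + 122   →  a_0 = 2
389 = 3·122 + 23   →  a_1 = 3
122 = 5·23 + 7   →  a_2 = 5
23 = 3·7 + 2   →  a_3 = 3

3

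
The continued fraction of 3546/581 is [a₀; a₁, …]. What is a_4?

6

3546 = 6·581 + 60   →  a_0 = 6
581 = 9·60 + 41   →  a_1 = 9
60 = 1·41 + 19   →  a_2 = 1
41 = 2·19 + 3   →  a_3 = 2
19 = 6·3 + 1   →  a_4 = 6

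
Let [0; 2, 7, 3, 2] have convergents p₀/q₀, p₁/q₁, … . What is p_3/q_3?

Using pₖ = aₖpₖ₋₁ + pₖ₋₂, qₖ = aₖqₖ₋₁ + qₖ₋₂ (with p₋₁=1, p₋₂=0, q₋₁=0, q₋₂=1):
  k=0: a=0, p=0, q=1
  k=1: a=2, p=1, q=2
  k=2: a=7, p=7, q=15
  k=3: a=3, p=22, q=47

22/47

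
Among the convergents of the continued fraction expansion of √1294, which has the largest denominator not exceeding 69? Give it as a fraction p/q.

√1294 = [35; 1, 34, 1, 70, …] (period length 4).
Convergents:
  p_0/q_0 = 35/1
  p_1/q_1 = 36/1
  p_2/q_2 = 1259/35
  p_3/q_3 = 1295/36
  p_4/q_4 = 91909/2555
q_3 = 36 ≤ 69 < 2555 = q_4, so the answer is 1295/36.

1295/36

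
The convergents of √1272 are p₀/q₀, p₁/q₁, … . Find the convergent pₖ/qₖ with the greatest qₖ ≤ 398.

7668/215

√1272 = [35; 1, 1, 1, 70, …] (period length 4).
Convergents:
  p_0/q_0 = 35/1
  p_1/q_1 = 36/1
  p_2/q_2 = 71/2
  p_3/q_3 = 107/3
  p_4/q_4 = 7561/212
  p_5/q_5 = 7668/215
  p_6/q_6 = 15229/427
q_5 = 215 ≤ 398 < 427 = q_6, so the answer is 7668/215.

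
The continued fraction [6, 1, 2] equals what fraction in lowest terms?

20/3

Using pₖ = aₖpₖ₋₁ + pₖ₋₂ and qₖ = aₖqₖ₋₁ + qₖ₋₂:
  k=0: a=6, p=6, q=1
  k=1: a=1, p=7, q=1
  k=2: a=2, p=20, q=3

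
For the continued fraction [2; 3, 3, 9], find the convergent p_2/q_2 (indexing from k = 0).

Using pₖ = aₖpₖ₋₁ + pₖ₋₂, qₖ = aₖqₖ₋₁ + qₖ₋₂ (with p₋₁=1, p₋₂=0, q₋₁=0, q₋₂=1):
  k=0: a=2, p=2, q=1
  k=1: a=3, p=7, q=3
  k=2: a=3, p=23, q=10

23/10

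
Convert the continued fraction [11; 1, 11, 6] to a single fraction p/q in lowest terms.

Using pₖ = aₖpₖ₋₁ + pₖ₋₂ and qₖ = aₖqₖ₋₁ + qₖ₋₂:
  k=0: a=11, p=11, q=1
  k=1: a=1, p=12, q=1
  k=2: a=11, p=143, q=12
  k=3: a=6, p=870, q=73

870/73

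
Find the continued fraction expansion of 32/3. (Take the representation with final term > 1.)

32 = 10×3 + 2
3 = 1×2 + 1
2 = 2×1 + 0  (stop)
So 32/3 = [10; 1, 2].

[10; 1, 2]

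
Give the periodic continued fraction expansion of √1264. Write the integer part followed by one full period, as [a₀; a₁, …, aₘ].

[35; 1, 1, 4, 4, 4, 1, 1, 70]

a₀ = ⌊√1264⌋ = 35.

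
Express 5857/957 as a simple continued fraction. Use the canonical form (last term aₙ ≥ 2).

[6; 8, 3, 9, 4]

5857 = 6×957 + 115
957 = 8×115 + 37
115 = 3×37 + 4
37 = 9×4 + 1
4 = 4×1 + 0  (stop)
So 5857/957 = [6; 8, 3, 9, 4].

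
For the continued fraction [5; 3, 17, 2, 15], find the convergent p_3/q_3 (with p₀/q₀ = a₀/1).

570/107

Using pₖ = aₖpₖ₋₁ + pₖ₋₂, qₖ = aₖqₖ₋₁ + qₖ₋₂ (with p₋₁=1, p₋₂=0, q₋₁=0, q₋₂=1):
  k=0: a=5, p=5, q=1
  k=1: a=3, p=16, q=3
  k=2: a=17, p=277, q=52
  k=3: a=2, p=570, q=107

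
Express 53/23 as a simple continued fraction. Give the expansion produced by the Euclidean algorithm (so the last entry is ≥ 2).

[2; 3, 3, 2]

53 = 2·23 + 7
23 = 3·7 + 2
7 = 3·2 + 1
2 = 2·1 + 0  (stop)
So 53/23 = [2; 3, 3, 2].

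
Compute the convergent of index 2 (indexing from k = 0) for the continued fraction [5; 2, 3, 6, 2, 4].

Using pₖ = aₖpₖ₋₁ + pₖ₋₂, qₖ = aₖqₖ₋₁ + qₖ₋₂ (with p₋₁=1, p₋₂=0, q₋₁=0, q₋₂=1):
  k=0: a=5, p=5, q=1
  k=1: a=2, p=11, q=2
  k=2: a=3, p=38, q=7

38/7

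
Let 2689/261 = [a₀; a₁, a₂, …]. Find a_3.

2689 = 10·261 + 79   →  a_0 = 10
261 = 3·79 + 24   →  a_1 = 3
79 = 3·24 + 7   →  a_2 = 3
24 = 3·7 + 3   →  a_3 = 3

3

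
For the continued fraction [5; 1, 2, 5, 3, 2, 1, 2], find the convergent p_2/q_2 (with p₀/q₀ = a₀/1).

17/3

Using pₖ = aₖpₖ₋₁ + pₖ₋₂, qₖ = aₖqₖ₋₁ + qₖ₋₂ (with p₋₁=1, p₋₂=0, q₋₁=0, q₋₂=1):
  k=0: a=5, p=5, q=1
  k=1: a=1, p=6, q=1
  k=2: a=2, p=17, q=3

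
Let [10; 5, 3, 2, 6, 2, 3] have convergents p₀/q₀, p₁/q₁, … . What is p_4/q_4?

Using pₖ = aₖpₖ₋₁ + pₖ₋₂, qₖ = aₖqₖ₋₁ + qₖ₋₂ (with p₋₁=1, p₋₂=0, q₋₁=0, q₋₂=1):
  k=0: a=10, p=10, q=1
  k=1: a=5, p=51, q=5
  k=2: a=3, p=163, q=16
  k=3: a=2, p=377, q=37
  k=4: a=6, p=2425, q=238

2425/238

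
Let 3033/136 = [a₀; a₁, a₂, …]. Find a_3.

3033 = 22·136 + 41   →  a_0 = 22
136 = 3·41 + 13   →  a_1 = 3
41 = 3·13 + 2   →  a_2 = 3
13 = 6·2 + 1   →  a_3 = 6

6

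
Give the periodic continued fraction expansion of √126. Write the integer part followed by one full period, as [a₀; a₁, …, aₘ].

a₀ = ⌊√126⌋ = 11.
With m₀=0, d₀=1 and mₖ₊₁ = dₖaₖ − mₖ, dₖ₊₁ = (n − mₖ₊₁²)/dₖ, aₖ₊₁ = ⌊(a₀+mₖ₊₁)/dₖ₊₁⌋:
  k=1: m=11, d=5, a=4
  k=2: m=9, d=9, a=2
  k=3: m=9, d=5, a=4
  k=4: m=11, d=1, a=22
d=1 and a=2a₀=22 at k=4, so the next step gives (m, d) = (11, 5) again — its k=1 value — and the period has length 4.

[11; 4, 2, 4, 22]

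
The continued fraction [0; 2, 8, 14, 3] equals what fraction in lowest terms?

Using pₖ = aₖpₖ₋₁ + pₖ₋₂ and qₖ = aₖqₖ₋₁ + qₖ₋₂:
  k=0: a=0, p=0, q=1
  k=1: a=2, p=1, q=2
  k=2: a=8, p=8, q=17
  k=3: a=14, p=113, q=240
  k=4: a=3, p=347, q=737

347/737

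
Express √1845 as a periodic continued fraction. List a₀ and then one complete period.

a₀ = ⌊√1845⌋ = 42.
With m₀=0, d₀=1 and mₖ₊₁ = dₖaₖ − mₖ, dₖ₊₁ = (n − mₖ₊₁²)/dₖ, aₖ₊₁ = ⌊(a₀+mₖ₊₁)/dₖ₊₁⌋:
  k=1: m=42, d=81, a=1
  k=2: m=39, d=4, a=20
  k=3: m=41, d=41, a=2
  k=4: m=41, d=4, a=20
  k=5: m=39, d=81, a=1
  k=6: m=42, d=1, a=84
d=1 and a=2a₀=84 at k=6, so the next step gives (m, d) = (42, 81) again — its k=1 value — and the period has length 6.

[42; 1, 20, 2, 20, 1, 84]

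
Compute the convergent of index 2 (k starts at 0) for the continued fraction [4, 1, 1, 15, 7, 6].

Using pₖ = aₖpₖ₋₁ + pₖ₋₂, qₖ = aₖqₖ₋₁ + qₖ₋₂ (with p₋₁=1, p₋₂=0, q₋₁=0, q₋₂=1):
  k=0: a=4, p=4, q=1
  k=1: a=1, p=5, q=1
  k=2: a=1, p=9, q=2

9/2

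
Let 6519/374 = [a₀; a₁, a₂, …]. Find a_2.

3

6519 = 17·374 + 161   →  a_0 = 17
374 = 2·161 + 52   →  a_1 = 2
161 = 3·52 + 5   →  a_2 = 3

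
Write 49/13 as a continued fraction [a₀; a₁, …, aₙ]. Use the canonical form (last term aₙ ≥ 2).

49 = 3·13 + 10
13 = 1·10 + 3
10 = 3·3 + 1
3 = 3·1 + 0  (stop)
So 49/13 = [3; 1, 3, 3].

[3; 1, 3, 3]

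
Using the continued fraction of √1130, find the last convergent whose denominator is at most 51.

√1130 = [33; 1, 1, 1, 1, 1, 1, 66, …] (period length 7).
Convergents:
  p_0/q_0 = 33/1
  p_1/q_1 = 34/1
  p_2/q_2 = 67/2
  p_3/q_3 = 101/3
  p_4/q_4 = 168/5
  p_5/q_5 = 269/8
  p_6/q_6 = 437/13
  p_7/q_7 = 29111/866
q_6 = 13 ≤ 51 < 866 = q_7, so the answer is 437/13.

437/13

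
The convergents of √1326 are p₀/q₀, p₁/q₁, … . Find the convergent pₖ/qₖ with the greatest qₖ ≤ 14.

√1326 = [36; 2, 2, 2, 2, 2, 72, …] (period length 6).
Convergents:
  p_0/q_0 = 36/1
  p_1/q_1 = 73/2
  p_2/q_2 = 182/5
  p_3/q_3 = 437/12
  p_4/q_4 = 1056/29
q_3 = 12 ≤ 14 < 29 = q_4, so the answer is 437/12.

437/12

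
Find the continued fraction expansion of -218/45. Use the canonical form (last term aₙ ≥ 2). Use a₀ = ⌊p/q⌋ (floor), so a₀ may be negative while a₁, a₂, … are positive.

-218 = -5*45 + 7
45 = 6*7 + 3
7 = 2*3 + 1
3 = 3*1 + 0  (stop)
So -218/45 = [-5; 6, 2, 3].

[-5; 6, 2, 3]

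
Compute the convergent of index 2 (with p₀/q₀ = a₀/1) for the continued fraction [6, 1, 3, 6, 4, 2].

27/4

Using pₖ = aₖpₖ₋₁ + pₖ₋₂, qₖ = aₖqₖ₋₁ + qₖ₋₂ (with p₋₁=1, p₋₂=0, q₋₁=0, q₋₂=1):
  k=0: a=6, p=6, q=1
  k=1: a=1, p=7, q=1
  k=2: a=3, p=27, q=4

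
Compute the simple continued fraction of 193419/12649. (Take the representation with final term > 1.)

[15; 3, 2, 3, 3, 1, 6, 18]

193419 = 15·12649 + 3684
12649 = 3·3684 + 1597
3684 = 2·1597 + 490
1597 = 3·490 + 127
490 = 3·127 + 109
127 = 1·109 + 18
109 = 6·18 + 1
18 = 18·1 + 0  (stop)
So 193419/12649 = [15; 3, 2, 3, 3, 1, 6, 18].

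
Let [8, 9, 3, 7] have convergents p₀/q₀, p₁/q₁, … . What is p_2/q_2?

227/28

Using pₖ = aₖpₖ₋₁ + pₖ₋₂, qₖ = aₖqₖ₋₁ + qₖ₋₂ (with p₋₁=1, p₋₂=0, q₋₁=0, q₋₂=1):
  k=0: a=8, p=8, q=1
  k=1: a=9, p=73, q=9
  k=2: a=3, p=227, q=28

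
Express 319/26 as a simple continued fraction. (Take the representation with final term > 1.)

319 = 12·26 + 7
26 = 3·7 + 5
7 = 1·5 + 2
5 = 2·2 + 1
2 = 2·1 + 0  (stop)
So 319/26 = [12; 3, 1, 2, 2].

[12; 3, 1, 2, 2]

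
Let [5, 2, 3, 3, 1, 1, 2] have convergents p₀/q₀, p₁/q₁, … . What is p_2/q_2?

38/7

Using pₖ = aₖpₖ₋₁ + pₖ₋₂, qₖ = aₖqₖ₋₁ + qₖ₋₂ (with p₋₁=1, p₋₂=0, q₋₁=0, q₋₂=1):
  k=0: a=5, p=5, q=1
  k=1: a=2, p=11, q=2
  k=2: a=3, p=38, q=7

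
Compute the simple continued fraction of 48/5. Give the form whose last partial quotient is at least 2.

[9; 1, 1, 2]

48 = 9·5 + 3
5 = 1·3 + 2
3 = 1·2 + 1
2 = 2·1 + 0  (stop)
So 48/5 = [9; 1, 1, 2].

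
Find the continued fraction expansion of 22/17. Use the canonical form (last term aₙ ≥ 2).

[1; 3, 2, 2]

22 = 1×17 + 5
17 = 3×5 + 2
5 = 2×2 + 1
2 = 2×1 + 0  (stop)
So 22/17 = [1; 3, 2, 2].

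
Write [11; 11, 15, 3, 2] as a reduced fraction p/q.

Fold from the inside: start with 2/1.
  3 + 1/2 = 7/2
  15 + 2/7 = 107/7
  11 + 7/107 = 1184/107
  11 + 107/1184 = 13131/1184

13131/1184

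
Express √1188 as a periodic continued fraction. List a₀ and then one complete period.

[34; 2, 7, 6, 7, 2, 68]

a₀ = ⌊√1188⌋ = 34.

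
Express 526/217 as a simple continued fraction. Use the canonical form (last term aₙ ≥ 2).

526 = 2*217 + 92
217 = 2*92 + 33
92 = 2*33 + 26
33 = 1*26 + 7
26 = 3*7 + 5
7 = 1*5 + 2
5 = 2*2 + 1
2 = 2*1 + 0  (stop)
So 526/217 = [2; 2, 2, 1, 3, 1, 2, 2].

[2; 2, 2, 1, 3, 1, 2, 2]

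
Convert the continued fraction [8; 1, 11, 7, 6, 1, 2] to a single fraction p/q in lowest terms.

15481/1736

Fold from the inside: start with 2/1.
  1 + 1/2 = 3/2
  6 + 2/3 = 20/3
  7 + 3/20 = 143/20
  11 + 20/143 = 1593/143
  1 + 143/1593 = 1736/1593
  8 + 1593/1736 = 15481/1736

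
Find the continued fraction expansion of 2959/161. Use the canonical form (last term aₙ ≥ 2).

[18; 2, 1, 1, 1, 3, 2, 2]

2959 = 18·161 + 61
161 = 2·61 + 39
61 = 1·39 + 22
39 = 1·22 + 17
22 = 1·17 + 5
17 = 3·5 + 2
5 = 2·2 + 1
2 = 2·1 + 0  (stop)
So 2959/161 = [18; 2, 1, 1, 1, 3, 2, 2].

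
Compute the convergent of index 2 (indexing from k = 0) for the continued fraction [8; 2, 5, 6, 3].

93/11

Using pₖ = aₖpₖ₋₁ + pₖ₋₂, qₖ = aₖqₖ₋₁ + qₖ₋₂ (with p₋₁=1, p₋₂=0, q₋₁=0, q₋₂=1):
  k=0: a=8, p=8, q=1
  k=1: a=2, p=17, q=2
  k=2: a=5, p=93, q=11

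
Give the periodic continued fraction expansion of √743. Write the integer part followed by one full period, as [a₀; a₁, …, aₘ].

a₀ = ⌊√743⌋ = 27.
With m₀=0, d₀=1 and mₖ₊₁ = dₖaₖ − mₖ, dₖ₊₁ = (n − mₖ₊₁²)/dₖ, aₖ₊₁ = ⌊(a₀+mₖ₊₁)/dₖ₊₁⌋:
  k=1: m=27, d=14, a=3
  k=2: m=15, d=37, a=1
  k=3: m=22, d=7, a=7
  k=4: m=27, d=2, a=27
  k=5: m=27, d=7, a=7
  k=6: m=22, d=37, a=1
  k=7: m=15, d=14, a=3
  k=8: m=27, d=1, a=54
d=1 and a=2a₀=54 at k=8, so the next step gives (m, d) = (27, 14) again — its k=1 value — and the period has length 8.

[27; 3, 1, 7, 27, 7, 1, 3, 54]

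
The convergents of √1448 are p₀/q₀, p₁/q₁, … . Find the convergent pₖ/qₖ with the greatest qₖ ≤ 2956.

54986/1445

√1448 = [38; 19, 76, …] (period length 2).
Convergents:
  p_0/q_0 = 38/1
  p_1/q_1 = 723/19
  p_2/q_2 = 54986/1445
  p_3/q_3 = 1045457/27474
q_2 = 1445 ≤ 2956 < 27474 = q_3, so the answer is 54986/1445.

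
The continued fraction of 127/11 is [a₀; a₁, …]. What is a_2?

1

127 = 11·11 + 6   →  a_0 = 11
11 = 1·6 + 5   →  a_1 = 1
6 = 1·5 + 1   →  a_2 = 1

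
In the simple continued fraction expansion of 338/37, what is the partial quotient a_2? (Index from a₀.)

2

338 = 9·37 + 5   →  a_0 = 9
37 = 7·5 + 2   →  a_1 = 7
5 = 2·2 + 1   →  a_2 = 2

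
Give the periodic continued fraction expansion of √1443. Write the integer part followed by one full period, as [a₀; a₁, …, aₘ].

a₀ = ⌊√1443⌋ = 37.
With m₀=0, d₀=1 and mₖ₊₁ = dₖaₖ − mₖ, dₖ₊₁ = (n − mₖ₊₁²)/dₖ, aₖ₊₁ = ⌊(a₀+mₖ₊₁)/dₖ₊₁⌋:
  k=1: m=37, d=74, a=1
  k=2: m=37, d=1, a=74
d=1 and a=2a₀=74 at k=2, so the next step gives (m, d) = (37, 74) again — its k=1 value — and the period has length 2.

[37; 1, 74]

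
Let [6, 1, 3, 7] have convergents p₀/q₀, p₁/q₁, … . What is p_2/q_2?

27/4

Using pₖ = aₖpₖ₋₁ + pₖ₋₂, qₖ = aₖqₖ₋₁ + qₖ₋₂ (with p₋₁=1, p₋₂=0, q₋₁=0, q₋₂=1):
  k=0: a=6, p=6, q=1
  k=1: a=1, p=7, q=1
  k=2: a=3, p=27, q=4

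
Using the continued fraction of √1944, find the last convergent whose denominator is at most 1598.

√1944 = [44; 11, 88, …] (period length 2).
Convergents:
  p_0/q_0 = 44/1
  p_1/q_1 = 485/11
  p_2/q_2 = 42724/969
  p_3/q_3 = 470449/10670
q_2 = 969 ≤ 1598 < 10670 = q_3, so the answer is 42724/969.

42724/969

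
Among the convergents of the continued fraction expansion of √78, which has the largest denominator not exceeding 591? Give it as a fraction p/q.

4672/529

√78 = [8; 1, 4, 1, 16, …] (period length 4).
Convergents:
  p_0/q_0 = 8/1
  p_1/q_1 = 9/1
  p_2/q_2 = 44/5
  p_3/q_3 = 53/6
  p_4/q_4 = 892/101
  p_5/q_5 = 945/107
  p_6/q_6 = 4672/529
  p_7/q_7 = 5617/636
q_6 = 529 ≤ 591 < 636 = q_7, so the answer is 4672/529.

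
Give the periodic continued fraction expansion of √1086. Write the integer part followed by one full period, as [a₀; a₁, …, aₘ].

[32; 1, 20, 1, 64]

a₀ = ⌊√1086⌋ = 32.
With m₀=0, d₀=1 and mₖ₊₁ = dₖaₖ − mₖ, dₖ₊₁ = (n − mₖ₊₁²)/dₖ, aₖ₊₁ = ⌊(a₀+mₖ₊₁)/dₖ₊₁⌋:
  k=1: m=32, d=62, a=1
  k=2: m=30, d=3, a=20
  k=3: m=30, d=62, a=1
  k=4: m=32, d=1, a=64
d=1 and a=2a₀=64 at k=4, so the next step gives (m, d) = (32, 62) again — its k=1 value — and the period has length 4.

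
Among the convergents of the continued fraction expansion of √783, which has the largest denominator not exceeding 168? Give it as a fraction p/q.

1567/56

√783 = [27; 1, 54, …] (period length 2).
Convergents:
  p_0/q_0 = 27/1
  p_1/q_1 = 28/1
  p_2/q_2 = 1539/55
  p_3/q_3 = 1567/56
  p_4/q_4 = 86157/3079
q_3 = 56 ≤ 168 < 3079 = q_4, so the answer is 1567/56.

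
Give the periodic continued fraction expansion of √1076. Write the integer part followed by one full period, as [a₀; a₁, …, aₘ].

a₀ = ⌊√1076⌋ = 32.
With m₀=0, d₀=1 and mₖ₊₁ = dₖaₖ − mₖ, dₖ₊₁ = (n − mₖ₊₁²)/dₖ, aₖ₊₁ = ⌊(a₀+mₖ₊₁)/dₖ₊₁⌋:
  k=1: m=32, d=52, a=1
  k=2: m=20, d=13, a=4
  k=3: m=32, d=4, a=16
  k=4: m=32, d=13, a=4
  k=5: m=20, d=52, a=1
  k=6: m=32, d=1, a=64
d=1 and a=2a₀=64 at k=6, so the next step gives (m, d) = (32, 52) again — its k=1 value — and the period has length 6.

[32; 1, 4, 16, 4, 1, 64]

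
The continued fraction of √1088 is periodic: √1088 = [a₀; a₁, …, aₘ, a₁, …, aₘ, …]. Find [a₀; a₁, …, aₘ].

a₀ = ⌊√1088⌋ = 32.
With m₀=0, d₀=1 and mₖ₊₁ = dₖaₖ − mₖ, dₖ₊₁ = (n − mₖ₊₁²)/dₖ, aₖ₊₁ = ⌊(a₀+mₖ₊₁)/dₖ₊₁⌋:
  k=1: m=32, d=64, a=1
  k=2: m=32, d=1, a=64
d=1 and a=2a₀=64 at k=2, so the next step gives (m, d) = (32, 64) again — its k=1 value — and the period has length 2.

[32; 1, 64]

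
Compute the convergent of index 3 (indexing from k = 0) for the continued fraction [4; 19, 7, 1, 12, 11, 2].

Using pₖ = aₖpₖ₋₁ + pₖ₋₂, qₖ = aₖqₖ₋₁ + qₖ₋₂ (with p₋₁=1, p₋₂=0, q₋₁=0, q₋₂=1):
  k=0: a=4, p=4, q=1
  k=1: a=19, p=77, q=19
  k=2: a=7, p=543, q=134
  k=3: a=1, p=620, q=153

620/153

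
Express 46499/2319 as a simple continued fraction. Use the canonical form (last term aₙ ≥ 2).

[20; 19, 2, 19, 3]

46499 = 20·2319 + 119
2319 = 19·119 + 58
119 = 2·58 + 3
58 = 19·3 + 1
3 = 3·1 + 0  (stop)
So 46499/2319 = [20; 19, 2, 19, 3].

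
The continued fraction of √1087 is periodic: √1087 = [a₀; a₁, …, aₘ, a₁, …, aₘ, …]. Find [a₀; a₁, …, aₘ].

[32; 1, 31, 1, 64]

a₀ = ⌊√1087⌋ = 32.
With m₀=0, d₀=1 and mₖ₊₁ = dₖaₖ − mₖ, dₖ₊₁ = (n − mₖ₊₁²)/dₖ, aₖ₊₁ = ⌊(a₀+mₖ₊₁)/dₖ₊₁⌋:
  k=1: m=32, d=63, a=1
  k=2: m=31, d=2, a=31
  k=3: m=31, d=63, a=1
  k=4: m=32, d=1, a=64
d=1 and a=2a₀=64 at k=4, so the next step gives (m, d) = (32, 63) again — its k=1 value — and the period has length 4.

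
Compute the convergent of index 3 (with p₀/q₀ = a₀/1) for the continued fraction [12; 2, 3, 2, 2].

Using pₖ = aₖpₖ₋₁ + pₖ₋₂, qₖ = aₖqₖ₋₁ + qₖ₋₂ (with p₋₁=1, p₋₂=0, q₋₁=0, q₋₂=1):
  k=0: a=12, p=12, q=1
  k=1: a=2, p=25, q=2
  k=2: a=3, p=87, q=7
  k=3: a=2, p=199, q=16

199/16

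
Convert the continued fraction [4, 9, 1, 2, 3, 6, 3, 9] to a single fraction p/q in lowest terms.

Using pₖ = aₖpₖ₋₁ + pₖ₋₂ and qₖ = aₖqₖ₋₁ + qₖ₋₂:
  k=0: a=4, p=4, q=1
  k=1: a=9, p=37, q=9
  k=2: a=1, p=41, q=10
  k=3: a=2, p=119, q=29
  k=4: a=3, p=398, q=97
  k=5: a=6, p=2507, q=611
  k=6: a=3, p=7919, q=1930
  k=7: a=9, p=73778, q=17981

73778/17981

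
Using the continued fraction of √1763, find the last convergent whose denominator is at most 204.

3527/84

√1763 = [41; 1, 82, …] (period length 2).
Convergents:
  p_0/q_0 = 41/1
  p_1/q_1 = 42/1
  p_2/q_2 = 3485/83
  p_3/q_3 = 3527/84
  p_4/q_4 = 292699/6971
q_3 = 84 ≤ 204 < 6971 = q_4, so the answer is 3527/84.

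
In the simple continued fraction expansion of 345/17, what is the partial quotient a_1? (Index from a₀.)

3

345 = 20·17 + 5   →  a_0 = 20
17 = 3·5 + 2   →  a_1 = 3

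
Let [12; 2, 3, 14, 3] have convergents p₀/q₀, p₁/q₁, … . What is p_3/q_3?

Using pₖ = aₖpₖ₋₁ + pₖ₋₂, qₖ = aₖqₖ₋₁ + qₖ₋₂ (with p₋₁=1, p₋₂=0, q₋₁=0, q₋₂=1):
  k=0: a=12, p=12, q=1
  k=1: a=2, p=25, q=2
  k=2: a=3, p=87, q=7
  k=3: a=14, p=1243, q=100

1243/100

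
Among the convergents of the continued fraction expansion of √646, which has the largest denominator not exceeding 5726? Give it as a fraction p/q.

√646 = [25; 2, 2, 2, 50, …] (period length 4).
Convergents:
  p_0/q_0 = 25/1
  p_1/q_1 = 51/2
  p_2/q_2 = 127/5
  p_3/q_3 = 305/12
  p_4/q_4 = 15377/605
  p_5/q_5 = 31059/1222
  p_6/q_6 = 77495/3049
  p_7/q_7 = 186049/7320
q_6 = 3049 ≤ 5726 < 7320 = q_7, so the answer is 77495/3049.

77495/3049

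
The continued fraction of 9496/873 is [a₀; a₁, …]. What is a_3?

6

9496 = 10·873 + 766   →  a_0 = 10
873 = 1·766 + 107   →  a_1 = 1
766 = 7·107 + 17   →  a_2 = 7
107 = 6·17 + 5   →  a_3 = 6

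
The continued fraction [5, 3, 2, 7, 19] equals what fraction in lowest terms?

5262/995

Using pₖ = aₖpₖ₋₁ + pₖ₋₂ and qₖ = aₖqₖ₋₁ + qₖ₋₂:
  k=0: a=5, p=5, q=1
  k=1: a=3, p=16, q=3
  k=2: a=2, p=37, q=7
  k=3: a=7, p=275, q=52
  k=4: a=19, p=5262, q=995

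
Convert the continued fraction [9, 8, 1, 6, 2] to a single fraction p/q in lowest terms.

1212/133

Fold from the inside: start with 2/1.
  6 + 1/2 = 13/2
  1 + 2/13 = 15/13
  8 + 13/15 = 133/15
  9 + 15/133 = 1212/133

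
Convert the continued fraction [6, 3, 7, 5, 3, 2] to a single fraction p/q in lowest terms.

5276/835

Using pₖ = aₖpₖ₋₁ + pₖ₋₂ and qₖ = aₖqₖ₋₁ + qₖ₋₂:
  k=0: a=6, p=6, q=1
  k=1: a=3, p=19, q=3
  k=2: a=7, p=139, q=22
  k=3: a=5, p=714, q=113
  k=4: a=3, p=2281, q=361
  k=5: a=2, p=5276, q=835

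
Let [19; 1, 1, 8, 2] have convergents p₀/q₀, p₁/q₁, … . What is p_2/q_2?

Using pₖ = aₖpₖ₋₁ + pₖ₋₂, qₖ = aₖqₖ₋₁ + qₖ₋₂ (with p₋₁=1, p₋₂=0, q₋₁=0, q₋₂=1):
  k=0: a=19, p=19, q=1
  k=1: a=1, p=20, q=1
  k=2: a=1, p=39, q=2

39/2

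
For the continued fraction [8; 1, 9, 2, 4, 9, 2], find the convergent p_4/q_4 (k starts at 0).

Using pₖ = aₖpₖ₋₁ + pₖ₋₂, qₖ = aₖqₖ₋₁ + qₖ₋₂ (with p₋₁=1, p₋₂=0, q₋₁=0, q₋₂=1):
  k=0: a=8, p=8, q=1
  k=1: a=1, p=9, q=1
  k=2: a=9, p=89, q=10
  k=3: a=2, p=187, q=21
  k=4: a=4, p=837, q=94

837/94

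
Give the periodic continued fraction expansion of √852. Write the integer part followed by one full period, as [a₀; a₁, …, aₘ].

[29; 5, 3, 2, 4, 2, 3, 5, 58]

a₀ = ⌊√852⌋ = 29.
With m₀=0, d₀=1 and mₖ₊₁ = dₖaₖ − mₖ, dₖ₊₁ = (n − mₖ₊₁²)/dₖ, aₖ₊₁ = ⌊(a₀+mₖ₊₁)/dₖ₊₁⌋:
  k=1: m=29, d=11, a=5
  k=2: m=26, d=16, a=3
  k=3: m=22, d=23, a=2
  k=4: m=24, d=12, a=4
  k=5: m=24, d=23, a=2
  k=6: m=22, d=16, a=3
  k=7: m=26, d=11, a=5
  k=8: m=29, d=1, a=58
d=1 and a=2a₀=58 at k=8, so the next step gives (m, d) = (29, 11) again — its k=1 value — and the period has length 8.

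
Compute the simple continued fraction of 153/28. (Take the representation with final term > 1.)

[5; 2, 6, 2]

153 = 5*28 + 13
28 = 2*13 + 2
13 = 6*2 + 1
2 = 2*1 + 0  (stop)
So 153/28 = [5; 2, 6, 2].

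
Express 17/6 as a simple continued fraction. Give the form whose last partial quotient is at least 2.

[2; 1, 5]

17 = 2×6 + 5
6 = 1×5 + 1
5 = 5×1 + 0  (stop)
So 17/6 = [2; 1, 5].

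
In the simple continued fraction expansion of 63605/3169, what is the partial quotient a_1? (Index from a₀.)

14

63605 = 20·3169 + 225   →  a_0 = 20
3169 = 14·225 + 19   →  a_1 = 14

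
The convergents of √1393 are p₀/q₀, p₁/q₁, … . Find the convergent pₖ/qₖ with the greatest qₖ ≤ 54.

1157/31

√1393 = [37; 3, 10, 3, 74, …] (period length 4).
Convergents:
  p_0/q_0 = 37/1
  p_1/q_1 = 112/3
  p_2/q_2 = 1157/31
  p_3/q_3 = 3583/96
q_2 = 31 ≤ 54 < 96 = q_3, so the answer is 1157/31.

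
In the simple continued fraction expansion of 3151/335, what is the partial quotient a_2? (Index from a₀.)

2

3151 = 9·335 + 136   →  a_0 = 9
335 = 2·136 + 63   →  a_1 = 2
136 = 2·63 + 10   →  a_2 = 2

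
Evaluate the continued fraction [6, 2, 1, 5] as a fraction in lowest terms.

Using pₖ = aₖpₖ₋₁ + pₖ₋₂ and qₖ = aₖqₖ₋₁ + qₖ₋₂:
  k=0: a=6, p=6, q=1
  k=1: a=2, p=13, q=2
  k=2: a=1, p=19, q=3
  k=3: a=5, p=108, q=17

108/17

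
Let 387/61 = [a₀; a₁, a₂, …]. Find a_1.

387 = 6·61 + 21   →  a_0 = 6
61 = 2·21 + 19   →  a_1 = 2

2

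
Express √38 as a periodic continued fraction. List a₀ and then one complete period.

a₀ = ⌊√38⌋ = 6.
With m₀=0, d₀=1 and mₖ₊₁ = dₖaₖ − mₖ, dₖ₊₁ = (n − mₖ₊₁²)/dₖ, aₖ₊₁ = ⌊(a₀+mₖ₊₁)/dₖ₊₁⌋:
  k=1: m=6, d=2, a=6
  k=2: m=6, d=1, a=12
d=1 and a=2a₀=12 at k=2, so the next step gives (m, d) = (6, 2) again — its k=1 value — and the period has length 2.

[6; 6, 12]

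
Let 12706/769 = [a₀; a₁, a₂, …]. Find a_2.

1

12706 = 16·769 + 402   →  a_0 = 16
769 = 1·402 + 367   →  a_1 = 1
402 = 1·367 + 35   →  a_2 = 1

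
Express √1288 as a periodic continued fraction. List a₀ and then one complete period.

[35; 1, 7, 1, 70]

a₀ = ⌊√1288⌋ = 35.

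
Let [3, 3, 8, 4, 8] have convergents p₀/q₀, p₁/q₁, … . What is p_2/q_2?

Using pₖ = aₖpₖ₋₁ + pₖ₋₂, qₖ = aₖqₖ₋₁ + qₖ₋₂ (with p₋₁=1, p₋₂=0, q₋₁=0, q₋₂=1):
  k=0: a=3, p=3, q=1
  k=1: a=3, p=10, q=3
  k=2: a=8, p=83, q=25

83/25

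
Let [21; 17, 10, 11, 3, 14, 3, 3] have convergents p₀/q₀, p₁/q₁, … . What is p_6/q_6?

Using pₖ = aₖpₖ₋₁ + pₖ₋₂, qₖ = aₖqₖ₋₁ + qₖ₋₂ (with p₋₁=1, p₋₂=0, q₋₁=0, q₋₂=1):
  k=0: a=21, p=21, q=1
  k=1: a=17, p=358, q=17
  k=2: a=10, p=3601, q=171
  k=3: a=11, p=39969, q=1898
  k=4: a=3, p=123508, q=5865
  k=5: a=14, p=1769081, q=84008
  k=6: a=3, p=5430751, q=257889

5430751/257889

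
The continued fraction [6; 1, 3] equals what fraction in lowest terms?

27/4

Fold from the inside: start with 3/1.
  1 + 1/3 = 4/3
  6 + 3/4 = 27/4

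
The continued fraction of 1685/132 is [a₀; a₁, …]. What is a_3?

1685 = 12·132 + 101   →  a_0 = 12
132 = 1·101 + 31   →  a_1 = 1
101 = 3·31 + 8   →  a_2 = 3
31 = 3·8 + 7   →  a_3 = 3

3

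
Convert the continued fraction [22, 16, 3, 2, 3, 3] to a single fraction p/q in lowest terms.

Fold from the inside: start with 3/1.
  3 + 1/3 = 10/3
  2 + 3/10 = 23/10
  3 + 10/23 = 79/23
  16 + 23/79 = 1287/79
  22 + 79/1287 = 28393/1287

28393/1287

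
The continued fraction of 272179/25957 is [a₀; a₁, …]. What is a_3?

272179 = 10·25957 + 12609   →  a_0 = 10
25957 = 2·12609 + 739   →  a_1 = 2
12609 = 17·739 + 46   →  a_2 = 17
739 = 16·46 + 3   →  a_3 = 16

16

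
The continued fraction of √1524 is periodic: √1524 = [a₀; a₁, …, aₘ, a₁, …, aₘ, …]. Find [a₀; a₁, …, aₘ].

a₀ = ⌊√1524⌋ = 39.
With m₀=0, d₀=1 and mₖ₊₁ = dₖaₖ − mₖ, dₖ₊₁ = (n − mₖ₊₁²)/dₖ, aₖ₊₁ = ⌊(a₀+mₖ₊₁)/dₖ₊₁⌋:
  k=1: m=39, d=3, a=26
  k=2: m=39, d=1, a=78
d=1 and a=2a₀=78 at k=2, so the next step gives (m, d) = (39, 3) again — its k=1 value — and the period has length 2.

[39; 26, 78]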